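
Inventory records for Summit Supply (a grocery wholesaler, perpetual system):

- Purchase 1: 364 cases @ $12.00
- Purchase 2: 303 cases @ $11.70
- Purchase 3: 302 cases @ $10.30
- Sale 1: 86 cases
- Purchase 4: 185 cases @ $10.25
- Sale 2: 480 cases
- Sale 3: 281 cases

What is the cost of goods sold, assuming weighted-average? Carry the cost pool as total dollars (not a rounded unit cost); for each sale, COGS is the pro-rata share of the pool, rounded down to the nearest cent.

After Purchase 1: 364 on hand, pool $4,368.00 (≈ $12.0000 each)
After Purchase 2: 667 on hand, pool $7,913.10 (≈ $11.8637 each)
After Purchase 3: 969 on hand, pool $11,023.70 (≈ $11.3764 each)
Sale 1, sell 86: 86/969 × $11,023.70 → $978.36
After Purchase 4: 1068 on hand, pool $11,941.59 (≈ $11.1813 each)
Sale 2, sell 480: 480/1068 × $11,941.59 → $5,367.00
Sale 3, sell 281: 281/588 × $6,574.59 → $3,141.93
Total COGS = $978.36 + $5,367.00 + $3,141.93 = $9,487.29
Ending inventory (cost pool remaining) = $3,432.66

COGS = $9,487.29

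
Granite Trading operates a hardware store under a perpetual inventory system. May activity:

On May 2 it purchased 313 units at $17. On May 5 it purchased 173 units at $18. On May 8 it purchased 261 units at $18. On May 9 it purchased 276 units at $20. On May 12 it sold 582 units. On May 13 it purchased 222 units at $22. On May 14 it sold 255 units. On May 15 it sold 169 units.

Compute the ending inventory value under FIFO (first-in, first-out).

May 12, 582 sold [FIFO — oldest first]: 313 @ $17 + 173 @ $18 + 96 @ $18 = $10,163
May 14, 255 sold [FIFO — oldest first]: 165 @ $18 + 90 @ $20 = $4,770
May 15, 169 sold [FIFO — oldest first]: 169 @ $20 = $3,380
Total COGS = $10,163 + $4,770 + $3,380 = $18,313
Ending inventory: 17 @ $20 + 222 @ $22 = $5,224
Check: goods available $23,537 = COGS $18,313 + ending $5,224

Ending inventory = $5,224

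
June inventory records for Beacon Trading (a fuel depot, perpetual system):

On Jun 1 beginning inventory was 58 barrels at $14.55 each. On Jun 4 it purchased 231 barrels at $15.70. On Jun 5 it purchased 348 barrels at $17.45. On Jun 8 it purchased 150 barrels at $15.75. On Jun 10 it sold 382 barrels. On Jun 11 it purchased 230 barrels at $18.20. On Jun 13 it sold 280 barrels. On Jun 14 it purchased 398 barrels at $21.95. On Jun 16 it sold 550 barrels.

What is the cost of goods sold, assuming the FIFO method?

Jun 10, 382 sold [FIFO — oldest first]: 58 @ $14.55 + 231 @ $15.70 + 93 @ $17.45 = $6,093.45
Jun 13, 280 sold [FIFO — oldest first]: 255 @ $17.45 + 25 @ $15.75 = $4,843.50
Jun 16, 550 sold [FIFO — oldest first]: 125 @ $15.75 + 230 @ $18.20 + 195 @ $21.95 = $10,435.00
Total COGS = $6,093.45 + $4,843.50 + $10,435.00 = $21,371.95
Ending inventory: 203 @ $21.95 = $4,455.85

COGS = $21,371.95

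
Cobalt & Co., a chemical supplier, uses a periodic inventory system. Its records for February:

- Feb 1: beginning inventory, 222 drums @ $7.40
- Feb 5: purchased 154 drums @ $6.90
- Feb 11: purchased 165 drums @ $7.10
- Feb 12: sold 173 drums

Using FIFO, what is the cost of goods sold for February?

COGS = $1,280.20

Feb 12, 173 sold [FIFO — oldest first]: 173 @ $7.40 = $1,280.20
Ending inventory: 49 @ $7.40 + 154 @ $6.90 + 165 @ $7.10 = $2,596.70
Check: goods available $3,876.90 = COGS $1,280.20 + ending $2,596.70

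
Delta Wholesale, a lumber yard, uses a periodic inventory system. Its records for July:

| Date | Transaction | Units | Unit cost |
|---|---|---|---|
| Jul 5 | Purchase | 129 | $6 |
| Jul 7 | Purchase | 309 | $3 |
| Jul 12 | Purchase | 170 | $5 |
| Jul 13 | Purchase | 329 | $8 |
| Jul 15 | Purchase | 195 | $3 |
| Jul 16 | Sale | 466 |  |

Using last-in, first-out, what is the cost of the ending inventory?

Jul 16, 466 sold [LIFO — newest first]: 195 @ $3 + 271 @ $8 = $2,753
Ending inventory: 129 @ $6 + 309 @ $3 + 170 @ $5 + 58 @ $8 = $3,015
Check: goods available $5,768 = COGS $2,753 + ending $3,015

Ending inventory = $3,015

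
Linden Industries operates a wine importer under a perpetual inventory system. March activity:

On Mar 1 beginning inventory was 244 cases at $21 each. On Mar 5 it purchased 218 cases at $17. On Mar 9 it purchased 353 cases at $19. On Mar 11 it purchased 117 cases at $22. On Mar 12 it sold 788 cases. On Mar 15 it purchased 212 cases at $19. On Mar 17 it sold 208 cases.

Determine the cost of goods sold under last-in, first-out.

Mar 12, 788 sold [LIFO — newest first]: 117 @ $22 + 353 @ $19 + 218 @ $17 + 100 @ $21 = $15,087
Mar 17, 208 sold [LIFO — newest first]: 208 @ $19 = $3,952
Total COGS = $15,087 + $3,952 = $19,039
Ending inventory: 144 @ $21 + 4 @ $19 = $3,100
Check: goods available $22,139 = COGS $19,039 + ending $3,100

COGS = $19,039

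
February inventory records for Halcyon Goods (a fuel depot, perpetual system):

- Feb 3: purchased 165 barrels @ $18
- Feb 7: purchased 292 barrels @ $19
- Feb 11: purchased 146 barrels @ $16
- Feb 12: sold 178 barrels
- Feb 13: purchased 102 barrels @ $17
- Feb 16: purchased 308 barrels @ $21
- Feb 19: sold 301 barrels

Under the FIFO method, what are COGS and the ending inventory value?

COGS = $8,870; ending inventory = $10,186

Feb 12, 178 sold [FIFO — oldest first]: 165 @ $18 + 13 @ $19 = $3,217
Feb 19, 301 sold [FIFO — oldest first]: 279 @ $19 + 22 @ $16 = $5,653
Total COGS = $3,217 + $5,653 = $8,870
Ending inventory: 124 @ $16 + 102 @ $17 + 308 @ $21 = $10,186
Check: goods available $19,056 = COGS $8,870 + ending $10,186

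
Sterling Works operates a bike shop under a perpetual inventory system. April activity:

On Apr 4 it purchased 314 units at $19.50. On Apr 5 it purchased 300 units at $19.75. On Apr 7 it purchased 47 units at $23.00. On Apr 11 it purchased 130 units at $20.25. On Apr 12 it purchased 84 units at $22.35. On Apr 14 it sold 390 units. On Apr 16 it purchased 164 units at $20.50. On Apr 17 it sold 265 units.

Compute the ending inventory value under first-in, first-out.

Ending inventory = $8,009.90

Apr 14, 390 sold [FIFO — oldest first]: 314 @ $19.50 + 76 @ $19.75 = $7,624.00
Apr 17, 265 sold [FIFO — oldest first]: 224 @ $19.75 + 41 @ $23.00 = $5,367.00
Total COGS = $7,624.00 + $5,367.00 = $12,991.00
Ending inventory: 6 @ $23.00 + 130 @ $20.25 + 84 @ $22.35 + 164 @ $20.50 = $8,009.90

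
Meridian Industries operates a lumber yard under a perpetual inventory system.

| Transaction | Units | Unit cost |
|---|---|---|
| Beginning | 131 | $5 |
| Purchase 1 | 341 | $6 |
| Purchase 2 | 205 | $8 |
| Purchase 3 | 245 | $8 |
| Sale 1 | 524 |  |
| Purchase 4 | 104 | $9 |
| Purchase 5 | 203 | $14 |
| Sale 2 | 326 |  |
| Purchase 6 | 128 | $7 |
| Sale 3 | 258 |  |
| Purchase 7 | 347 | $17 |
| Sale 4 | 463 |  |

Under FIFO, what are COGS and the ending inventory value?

COGS = $14,613; ending inventory = $2,261

Sale 1 (524) [FIFO — oldest first]: 131 @ $5 + 341 @ $6 + 52 @ $8 = $3,117
Sale 2 (326) [FIFO — oldest first]: 153 @ $8 + 173 @ $8 = $2,608
Sale 3 (258) [FIFO — oldest first]: 72 @ $8 + 104 @ $9 + 82 @ $14 = $2,660
Sale 4 (463) [FIFO — oldest first]: 121 @ $14 + 128 @ $7 + 214 @ $17 = $6,228
Total COGS = $3,117 + $2,608 + $2,660 + $6,228 = $14,613
Ending inventory: 133 @ $17 = $2,261
Check: goods available $16,874 = COGS $14,613 + ending $2,261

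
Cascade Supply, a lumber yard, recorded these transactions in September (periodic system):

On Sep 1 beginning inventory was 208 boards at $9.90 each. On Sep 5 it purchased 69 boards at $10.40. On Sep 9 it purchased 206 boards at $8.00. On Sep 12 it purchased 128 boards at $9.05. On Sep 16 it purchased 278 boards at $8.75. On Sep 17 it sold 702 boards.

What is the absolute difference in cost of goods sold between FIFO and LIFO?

FIFO COGS: 208 @ $9.90 + 69 @ $10.40 + 206 @ $8.00 + 128 @ $9.05 + 91 @ $8.75 = $6,379.45
LIFO COGS: 278 @ $8.75 + 128 @ $9.05 + 206 @ $8.00 + 69 @ $10.40 + 21 @ $9.90 = $6,164.40
Difference = |$6,379.45 − $6,164.40| = $215.05

$215.05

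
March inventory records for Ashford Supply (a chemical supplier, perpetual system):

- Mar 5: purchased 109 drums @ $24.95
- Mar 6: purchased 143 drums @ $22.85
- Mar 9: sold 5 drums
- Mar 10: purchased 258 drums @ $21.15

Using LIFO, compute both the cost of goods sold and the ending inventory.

Mar 9, 5 sold [LIFO — newest first]: 5 @ $22.85 = $114.25
Ending inventory: 109 @ $24.95 + 138 @ $22.85 + 258 @ $21.15 = $11,329.55

COGS = $114.25; ending inventory = $11,329.55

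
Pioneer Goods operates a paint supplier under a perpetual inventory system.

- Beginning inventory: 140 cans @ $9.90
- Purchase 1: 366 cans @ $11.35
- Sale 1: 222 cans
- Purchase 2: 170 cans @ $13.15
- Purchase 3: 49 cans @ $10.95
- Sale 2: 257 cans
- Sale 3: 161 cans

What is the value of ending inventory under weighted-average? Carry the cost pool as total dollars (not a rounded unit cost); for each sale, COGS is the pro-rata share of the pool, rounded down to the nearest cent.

After Beginning: 140 on hand, pool $1,386.00 (≈ $9.9000 each)
After Purchase 1: 506 on hand, pool $5,540.10 (≈ $10.9488 each)
Sale 1, sell 222: 222/506 × $5,540.10 → $2,430.63
After Purchase 2: 454 on hand, pool $5,344.97 (≈ $11.7731 each)
After Purchase 3: 503 on hand, pool $5,881.52 (≈ $11.6929 each)
Sale 2, sell 257: 257/503 × $5,881.52 → $3,005.07
Sale 3, sell 161: 161/246 × $2,876.45 → $1,882.55
Total COGS = $2,430.63 + $3,005.07 + $1,882.55 = $7,318.25
Ending inventory (cost pool remaining) = $993.90
Check: goods available $8,312.15 = COGS $7,318.25 + ending $993.90

Ending inventory = $993.90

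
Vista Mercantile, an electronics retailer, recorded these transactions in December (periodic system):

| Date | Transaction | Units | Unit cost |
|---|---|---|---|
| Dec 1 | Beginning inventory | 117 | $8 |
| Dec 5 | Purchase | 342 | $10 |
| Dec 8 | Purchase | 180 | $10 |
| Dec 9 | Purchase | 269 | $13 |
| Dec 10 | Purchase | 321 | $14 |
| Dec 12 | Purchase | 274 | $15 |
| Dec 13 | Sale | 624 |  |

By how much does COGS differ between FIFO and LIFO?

FIFO COGS: 117 @ $8 + 342 @ $10 + 165 @ $10 = $6,006
LIFO COGS: 274 @ $15 + 321 @ $14 + 29 @ $13 = $8,981
Difference = |$6,006 − $8,981| = $2,975

$2,975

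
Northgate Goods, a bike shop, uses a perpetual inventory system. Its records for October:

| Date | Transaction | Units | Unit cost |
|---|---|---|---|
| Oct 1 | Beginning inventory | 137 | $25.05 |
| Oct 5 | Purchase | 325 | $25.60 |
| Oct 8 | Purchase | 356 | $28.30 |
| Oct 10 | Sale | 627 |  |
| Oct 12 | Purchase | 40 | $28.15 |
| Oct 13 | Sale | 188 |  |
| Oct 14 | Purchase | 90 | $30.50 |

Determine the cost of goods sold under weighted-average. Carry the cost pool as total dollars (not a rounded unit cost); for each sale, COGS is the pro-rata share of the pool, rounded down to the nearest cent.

COGS = $21,794.35

After Oct 1: 137 on hand, pool $3,431.85 (≈ $25.0500 each)
After Oct 5: 462 on hand, pool $11,751.85 (≈ $25.4369 each)
After Oct 8: 818 on hand, pool $21,826.65 (≈ $26.6829 each)
Oct 10, sell 627: 627/818 × $21,826.65 → $16,730.20
After Oct 12: 231 on hand, pool $6,222.45 (≈ $26.9370 each)
Oct 13, sell 188: 188/231 × $6,222.45 → $5,064.15
After Oct 14: 133 on hand, pool $3,903.30 (≈ $29.3481 each)
Total COGS = $16,730.20 + $5,064.15 = $21,794.35
Ending inventory (cost pool remaining) = $3,903.30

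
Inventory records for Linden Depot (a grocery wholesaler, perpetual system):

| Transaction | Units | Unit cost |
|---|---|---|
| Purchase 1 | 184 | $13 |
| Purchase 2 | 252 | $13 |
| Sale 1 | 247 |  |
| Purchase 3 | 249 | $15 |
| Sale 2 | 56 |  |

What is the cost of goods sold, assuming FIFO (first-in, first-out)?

COGS = $3,939

Sale 1 (247) [FIFO — oldest first]: 184 @ $13 + 63 @ $13 = $3,211
Sale 2 (56) [FIFO — oldest first]: 56 @ $13 = $728
Total COGS = $3,211 + $728 = $3,939
Ending inventory: 133 @ $13 + 249 @ $15 = $5,464
Check: goods available $9,403 = COGS $3,939 + ending $5,464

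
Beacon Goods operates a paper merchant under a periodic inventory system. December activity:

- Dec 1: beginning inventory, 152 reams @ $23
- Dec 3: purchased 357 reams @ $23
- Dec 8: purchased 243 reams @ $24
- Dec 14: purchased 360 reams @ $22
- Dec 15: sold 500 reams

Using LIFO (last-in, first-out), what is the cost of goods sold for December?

COGS = $11,280

Dec 15, 500 sold [LIFO — newest first]: 360 @ $22 + 140 @ $24 = $11,280
Ending inventory: 152 @ $23 + 357 @ $23 + 103 @ $24 = $14,179
Check: goods available $25,459 = COGS $11,280 + ending $14,179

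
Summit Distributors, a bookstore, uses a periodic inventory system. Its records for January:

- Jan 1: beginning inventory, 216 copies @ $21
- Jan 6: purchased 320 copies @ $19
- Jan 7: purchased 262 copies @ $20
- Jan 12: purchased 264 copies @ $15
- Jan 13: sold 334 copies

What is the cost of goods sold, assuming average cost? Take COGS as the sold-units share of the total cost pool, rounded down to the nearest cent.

COGS = $6,232.15

Jan 13, sell 334: 334/1062 × $19,816.00 → $6,232.15
Ending inventory (cost pool remaining) = $13,583.85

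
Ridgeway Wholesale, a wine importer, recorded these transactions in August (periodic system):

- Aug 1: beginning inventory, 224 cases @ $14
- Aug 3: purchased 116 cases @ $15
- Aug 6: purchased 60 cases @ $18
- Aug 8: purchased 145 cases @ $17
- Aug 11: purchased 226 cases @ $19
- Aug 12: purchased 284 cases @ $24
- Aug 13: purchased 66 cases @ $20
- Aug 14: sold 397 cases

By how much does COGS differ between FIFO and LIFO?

FIFO COGS: 224 @ $14 + 116 @ $15 + 57 @ $18 = $5,902
LIFO COGS: 66 @ $20 + 284 @ $24 + 47 @ $19 = $9,029
Difference = |$5,902 − $9,029| = $3,127

$3,127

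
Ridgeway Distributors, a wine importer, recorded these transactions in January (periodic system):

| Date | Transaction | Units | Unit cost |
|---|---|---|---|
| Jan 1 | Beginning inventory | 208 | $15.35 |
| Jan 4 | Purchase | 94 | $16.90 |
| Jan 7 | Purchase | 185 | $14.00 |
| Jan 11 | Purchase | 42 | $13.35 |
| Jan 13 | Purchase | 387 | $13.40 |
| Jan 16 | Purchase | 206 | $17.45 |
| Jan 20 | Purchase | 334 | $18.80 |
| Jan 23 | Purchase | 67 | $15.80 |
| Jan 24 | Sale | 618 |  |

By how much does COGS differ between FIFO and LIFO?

$1,955.20

FIFO COGS: 208 @ $15.35 + 94 @ $16.90 + 185 @ $14.00 + 42 @ $13.35 + 89 @ $13.40 = $9,124.70
LIFO COGS: 67 @ $15.80 + 334 @ $18.80 + 206 @ $17.45 + 11 @ $13.40 = $11,079.90
Difference = |$9,124.70 − $11,079.90| = $1,955.20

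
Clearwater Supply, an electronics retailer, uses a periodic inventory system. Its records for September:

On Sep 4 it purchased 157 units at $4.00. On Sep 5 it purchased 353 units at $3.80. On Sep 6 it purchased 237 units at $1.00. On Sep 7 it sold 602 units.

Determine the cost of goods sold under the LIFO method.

COGS = $1,626.40

Sep 7, 602 sold [LIFO — newest first]: 237 @ $1.00 + 353 @ $3.80 + 12 @ $4.00 = $1,626.40
Ending inventory: 145 @ $4.00 = $580.00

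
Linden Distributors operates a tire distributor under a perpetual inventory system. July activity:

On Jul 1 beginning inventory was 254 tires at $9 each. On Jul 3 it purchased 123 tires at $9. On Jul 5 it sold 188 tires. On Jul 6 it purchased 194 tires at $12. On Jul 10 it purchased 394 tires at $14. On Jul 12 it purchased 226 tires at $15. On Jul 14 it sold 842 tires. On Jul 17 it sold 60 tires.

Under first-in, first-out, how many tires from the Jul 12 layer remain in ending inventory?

Jul 5, 188 sold [FIFO — oldest first]: 188 @ $9 = $1,692
Jul 14, 842 sold [FIFO — oldest first]: 66 @ $9 + 123 @ $9 + 194 @ $12 + 394 @ $14 + 65 @ $15 = $10,520
Jul 17, 60 sold [FIFO — oldest first]: 60 @ $15 = $900
Total COGS = $1,692 + $10,520 + $900 = $13,112
Ending inventory: 101 @ $15 = $1,515

101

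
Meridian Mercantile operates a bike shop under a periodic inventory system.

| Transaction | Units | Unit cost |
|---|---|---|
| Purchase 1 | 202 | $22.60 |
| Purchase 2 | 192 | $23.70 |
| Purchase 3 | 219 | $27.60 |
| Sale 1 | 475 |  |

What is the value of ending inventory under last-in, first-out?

Ending inventory = $3,118.80

Sale 1 (475) [LIFO — newest first]: 219 @ $27.60 + 192 @ $23.70 + 64 @ $22.60 = $12,041.20
Ending inventory: 138 @ $22.60 = $3,118.80
Check: goods available $15,160.00 = COGS $12,041.20 + ending $3,118.80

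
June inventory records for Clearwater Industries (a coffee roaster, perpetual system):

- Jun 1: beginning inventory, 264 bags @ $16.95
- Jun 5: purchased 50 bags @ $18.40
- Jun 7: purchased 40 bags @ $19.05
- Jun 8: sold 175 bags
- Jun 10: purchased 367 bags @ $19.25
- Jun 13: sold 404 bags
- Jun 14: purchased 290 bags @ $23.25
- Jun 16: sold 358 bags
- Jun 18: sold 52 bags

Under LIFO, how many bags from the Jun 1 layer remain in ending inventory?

22

Jun 8, 175 sold [LIFO — newest first]: 40 @ $19.05 + 50 @ $18.40 + 85 @ $16.95 = $3,122.75
Jun 13, 404 sold [LIFO — newest first]: 367 @ $19.25 + 37 @ $16.95 = $7,691.90
Jun 16, 358 sold [LIFO — newest first]: 290 @ $23.25 + 68 @ $16.95 = $7,895.10
Jun 18, 52 sold [LIFO — newest first]: 52 @ $16.95 = $881.40
Total COGS = $3,122.75 + $7,691.90 + $7,895.10 + $881.40 = $19,591.15
Ending inventory: 22 @ $16.95 = $372.90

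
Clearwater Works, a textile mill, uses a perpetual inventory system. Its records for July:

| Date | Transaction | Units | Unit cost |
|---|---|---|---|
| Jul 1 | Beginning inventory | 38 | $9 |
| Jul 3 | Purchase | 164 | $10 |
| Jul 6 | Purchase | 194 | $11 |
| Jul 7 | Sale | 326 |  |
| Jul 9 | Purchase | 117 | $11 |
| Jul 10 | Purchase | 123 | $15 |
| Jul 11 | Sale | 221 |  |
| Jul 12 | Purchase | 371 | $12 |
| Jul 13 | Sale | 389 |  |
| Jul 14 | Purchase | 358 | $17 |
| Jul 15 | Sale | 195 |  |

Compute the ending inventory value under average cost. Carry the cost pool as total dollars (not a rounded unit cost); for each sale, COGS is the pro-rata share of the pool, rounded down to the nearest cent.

After Jul 1: 38 on hand, pool $342.00 (≈ $9.0000 each)
After Jul 3: 202 on hand, pool $1,982.00 (≈ $9.8119 each)
After Jul 6: 396 on hand, pool $4,116.00 (≈ $10.3939 each)
Jul 7, sell 326: 326/396 × $4,116.00 → $3,388.42
After Jul 9: 187 on hand, pool $2,014.58 (≈ $10.7732 each)
After Jul 10: 310 on hand, pool $3,859.58 (≈ $12.4503 each)
Jul 11, sell 221: 221/310 × $3,859.58 → $2,751.50
After Jul 12: 460 on hand, pool $5,560.08 (≈ $12.0871 each)
Jul 13, sell 389: 389/460 × $5,560.08 → $4,701.89
After Jul 14: 429 on hand, pool $6,944.19 (≈ $16.1869 each)
Jul 15, sell 195: 195/429 × $6,944.19 → $3,156.45
Total COGS = $3,388.42 + $2,751.50 + $4,701.89 + $3,156.45 = $13,998.26
Ending inventory (cost pool remaining) = $3,787.74
Check: goods available $17,786.00 = COGS $13,998.26 + ending $3,787.74

Ending inventory = $3,787.74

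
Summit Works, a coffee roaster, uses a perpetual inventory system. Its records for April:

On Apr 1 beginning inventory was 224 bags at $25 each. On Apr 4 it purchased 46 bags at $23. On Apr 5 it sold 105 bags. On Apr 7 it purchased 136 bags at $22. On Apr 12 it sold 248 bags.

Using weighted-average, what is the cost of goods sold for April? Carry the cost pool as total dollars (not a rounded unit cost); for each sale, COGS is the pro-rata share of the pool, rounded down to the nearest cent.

After Apr 1: 224 on hand, pool $5,600.00 (≈ $25.0000 each)
After Apr 4: 270 on hand, pool $6,658.00 (≈ $24.6593 each)
Apr 5, sell 105: 105/270 × $6,658.00 → $2,589.22
After Apr 7: 301 on hand, pool $7,060.78 (≈ $23.4577 each)
Apr 12, sell 248: 248/301 × $7,060.78 → $5,817.51
Total COGS = $2,589.22 + $5,817.51 = $8,406.73
Ending inventory (cost pool remaining) = $1,243.27

COGS = $8,406.73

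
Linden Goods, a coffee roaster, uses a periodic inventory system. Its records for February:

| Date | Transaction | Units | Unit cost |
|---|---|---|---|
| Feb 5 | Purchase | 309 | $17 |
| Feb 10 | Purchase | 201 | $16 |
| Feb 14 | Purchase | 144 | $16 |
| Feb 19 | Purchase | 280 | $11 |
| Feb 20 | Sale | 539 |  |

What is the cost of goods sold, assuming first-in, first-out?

Feb 20, 539 sold [FIFO — oldest first]: 309 @ $17 + 201 @ $16 + 29 @ $16 = $8,933
Ending inventory: 115 @ $16 + 280 @ $11 = $4,920
Check: goods available $13,853 = COGS $8,933 + ending $4,920

COGS = $8,933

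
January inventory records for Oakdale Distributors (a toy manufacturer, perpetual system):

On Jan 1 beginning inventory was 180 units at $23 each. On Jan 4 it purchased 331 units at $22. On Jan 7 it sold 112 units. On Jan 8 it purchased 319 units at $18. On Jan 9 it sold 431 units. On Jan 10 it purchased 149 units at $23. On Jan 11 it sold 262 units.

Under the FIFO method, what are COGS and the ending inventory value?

Jan 7, 112 sold [FIFO — oldest first]: 112 @ $23 = $2,576
Jan 9, 431 sold [FIFO — oldest first]: 68 @ $23 + 331 @ $22 + 32 @ $18 = $9,422
Jan 11, 262 sold [FIFO — oldest first]: 262 @ $18 = $4,716
Total COGS = $2,576 + $9,422 + $4,716 = $16,714
Ending inventory: 25 @ $18 + 149 @ $23 = $3,877
Check: goods available $20,591 = COGS $16,714 + ending $3,877

COGS = $16,714; ending inventory = $3,877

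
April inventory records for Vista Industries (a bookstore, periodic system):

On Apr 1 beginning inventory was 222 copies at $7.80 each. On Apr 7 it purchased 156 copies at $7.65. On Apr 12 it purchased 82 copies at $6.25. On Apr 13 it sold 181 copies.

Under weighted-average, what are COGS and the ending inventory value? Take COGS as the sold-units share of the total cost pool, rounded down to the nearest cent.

Apr 13, sell 181: 181/460 × $3,437.50 → $1,352.58
Ending inventory (cost pool remaining) = $2,084.92
Check: goods available $3,437.50 = COGS $1,352.58 + ending $2,084.92

COGS = $1,352.58; ending inventory = $2,084.92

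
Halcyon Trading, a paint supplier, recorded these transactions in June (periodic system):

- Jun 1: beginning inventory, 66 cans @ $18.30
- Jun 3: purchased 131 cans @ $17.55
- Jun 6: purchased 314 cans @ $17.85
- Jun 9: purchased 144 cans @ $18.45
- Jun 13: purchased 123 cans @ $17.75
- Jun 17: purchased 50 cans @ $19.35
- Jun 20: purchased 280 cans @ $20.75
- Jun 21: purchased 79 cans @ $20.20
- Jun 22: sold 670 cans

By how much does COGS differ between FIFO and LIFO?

FIFO COGS: 66 @ $18.30 + 131 @ $17.55 + 314 @ $17.85 + 144 @ $18.45 + 15 @ $17.75 = $12,034.80
LIFO COGS: 79 @ $20.20 + 280 @ $20.75 + 50 @ $19.35 + 123 @ $17.75 + 138 @ $18.45 = $13,102.65
Difference = |$12,034.80 − $13,102.65| = $1,067.85

$1,067.85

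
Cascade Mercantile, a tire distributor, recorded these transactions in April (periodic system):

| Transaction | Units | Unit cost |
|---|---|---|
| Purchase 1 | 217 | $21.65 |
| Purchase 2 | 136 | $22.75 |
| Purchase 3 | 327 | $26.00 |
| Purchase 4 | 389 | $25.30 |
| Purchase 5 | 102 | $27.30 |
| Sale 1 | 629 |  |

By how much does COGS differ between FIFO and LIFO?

FIFO COGS: 217 @ $21.65 + 136 @ $22.75 + 276 @ $26.00 = $14,968.05
LIFO COGS: 102 @ $27.30 + 389 @ $25.30 + 138 @ $26.00 = $16,214.30
Difference = |$14,968.05 − $16,214.30| = $1,246.25

$1,246.25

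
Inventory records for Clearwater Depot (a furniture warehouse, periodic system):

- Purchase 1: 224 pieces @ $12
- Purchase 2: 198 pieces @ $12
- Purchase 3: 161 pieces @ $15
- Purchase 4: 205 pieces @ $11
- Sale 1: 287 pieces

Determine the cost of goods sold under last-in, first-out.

COGS = $3,485

Sale 1 (287) [LIFO — newest first]: 205 @ $11 + 82 @ $15 = $3,485
Ending inventory: 224 @ $12 + 198 @ $12 + 79 @ $15 = $6,249
Check: goods available $9,734 = COGS $3,485 + ending $6,249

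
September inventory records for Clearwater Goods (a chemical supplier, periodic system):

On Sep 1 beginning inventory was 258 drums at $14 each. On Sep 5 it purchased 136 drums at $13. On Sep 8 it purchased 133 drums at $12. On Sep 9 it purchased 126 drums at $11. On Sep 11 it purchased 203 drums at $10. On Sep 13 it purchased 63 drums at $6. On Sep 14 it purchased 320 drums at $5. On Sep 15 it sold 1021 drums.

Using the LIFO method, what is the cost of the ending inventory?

Sep 15, 1021 sold [LIFO — newest first]: 320 @ $5 + 63 @ $6 + 203 @ $10 + 126 @ $11 + 133 @ $12 + 136 @ $13 + 40 @ $14 = $9,318
Ending inventory: 218 @ $14 = $3,052

Ending inventory = $3,052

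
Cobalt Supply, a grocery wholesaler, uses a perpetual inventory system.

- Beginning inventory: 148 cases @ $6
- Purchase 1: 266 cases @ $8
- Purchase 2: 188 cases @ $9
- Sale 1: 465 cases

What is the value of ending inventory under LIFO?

Sale 1 (465) [LIFO — newest first]: 188 @ $9 + 266 @ $8 + 11 @ $6 = $3,886
Ending inventory: 137 @ $6 = $822

Ending inventory = $822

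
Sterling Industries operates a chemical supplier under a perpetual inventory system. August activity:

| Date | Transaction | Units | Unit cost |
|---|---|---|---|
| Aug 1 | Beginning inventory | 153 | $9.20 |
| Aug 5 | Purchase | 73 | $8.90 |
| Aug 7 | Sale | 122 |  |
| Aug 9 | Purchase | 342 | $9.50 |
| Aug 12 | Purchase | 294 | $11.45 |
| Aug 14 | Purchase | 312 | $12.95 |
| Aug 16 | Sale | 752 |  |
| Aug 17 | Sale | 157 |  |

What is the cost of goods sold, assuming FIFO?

Aug 7, 122 sold [FIFO — oldest first]: 122 @ $9.20 = $1,122.40
Aug 16, 752 sold [FIFO — oldest first]: 31 @ $9.20 + 73 @ $8.90 + 342 @ $9.50 + 294 @ $11.45 + 12 @ $12.95 = $7,705.60
Aug 17, 157 sold [FIFO — oldest first]: 157 @ $12.95 = $2,033.15
Total COGS = $1,122.40 + $7,705.60 + $2,033.15 = $10,861.15
Ending inventory: 143 @ $12.95 = $1,851.85
Check: goods available $12,713.00 = COGS $10,861.15 + ending $1,851.85

COGS = $10,861.15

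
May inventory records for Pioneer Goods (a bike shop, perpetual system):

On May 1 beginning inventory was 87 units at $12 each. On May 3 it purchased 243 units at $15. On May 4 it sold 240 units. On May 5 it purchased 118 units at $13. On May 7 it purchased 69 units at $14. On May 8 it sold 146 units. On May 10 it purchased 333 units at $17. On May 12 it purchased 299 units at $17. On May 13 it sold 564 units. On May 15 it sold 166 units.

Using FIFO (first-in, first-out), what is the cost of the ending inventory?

Ending inventory = $561

May 4, 240 sold [FIFO — oldest first]: 87 @ $12 + 153 @ $15 = $3,339
May 8, 146 sold [FIFO — oldest first]: 90 @ $15 + 56 @ $13 = $2,078
May 13, 564 sold [FIFO — oldest first]: 62 @ $13 + 69 @ $14 + 333 @ $17 + 100 @ $17 = $9,133
May 15, 166 sold [FIFO — oldest first]: 166 @ $17 = $2,822
Total COGS = $3,339 + $2,078 + $9,133 + $2,822 = $17,372
Ending inventory: 33 @ $17 = $561
Check: goods available $17,933 = COGS $17,372 + ending $561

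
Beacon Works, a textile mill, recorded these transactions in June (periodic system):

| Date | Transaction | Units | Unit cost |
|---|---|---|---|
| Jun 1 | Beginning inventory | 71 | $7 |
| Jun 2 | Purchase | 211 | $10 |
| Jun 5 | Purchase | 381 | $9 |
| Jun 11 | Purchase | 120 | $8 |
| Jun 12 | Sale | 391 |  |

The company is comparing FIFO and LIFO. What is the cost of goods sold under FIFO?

FIFO COGS: 71 @ $7 + 211 @ $10 + 109 @ $9 = $3,588
LIFO COGS: 120 @ $8 + 271 @ $9 = $3,399

COGS = $3,588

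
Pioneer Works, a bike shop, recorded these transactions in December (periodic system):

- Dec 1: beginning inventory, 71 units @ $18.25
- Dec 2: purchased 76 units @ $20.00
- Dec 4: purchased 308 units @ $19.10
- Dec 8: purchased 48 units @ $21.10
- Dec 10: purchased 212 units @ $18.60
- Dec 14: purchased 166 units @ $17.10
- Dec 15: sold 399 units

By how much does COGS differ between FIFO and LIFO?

$404.05

FIFO COGS: 71 @ $18.25 + 76 @ $20.00 + 252 @ $19.10 = $7,628.95
LIFO COGS: 166 @ $17.10 + 212 @ $18.60 + 21 @ $21.10 = $7,224.90
Difference = |$7,628.95 − $7,224.90| = $404.05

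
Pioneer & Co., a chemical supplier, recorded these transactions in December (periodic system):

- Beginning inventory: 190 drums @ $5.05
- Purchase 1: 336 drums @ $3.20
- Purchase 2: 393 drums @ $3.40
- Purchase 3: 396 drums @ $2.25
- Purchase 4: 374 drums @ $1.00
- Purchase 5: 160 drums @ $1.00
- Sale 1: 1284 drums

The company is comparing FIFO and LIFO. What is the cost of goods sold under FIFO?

COGS = $4,192.15

FIFO COGS: 190 @ $5.05 + 336 @ $3.20 + 393 @ $3.40 + 365 @ $2.25 = $4,192.15
LIFO COGS: 160 @ $1.00 + 374 @ $1.00 + 396 @ $2.25 + 354 @ $3.40 = $2,628.60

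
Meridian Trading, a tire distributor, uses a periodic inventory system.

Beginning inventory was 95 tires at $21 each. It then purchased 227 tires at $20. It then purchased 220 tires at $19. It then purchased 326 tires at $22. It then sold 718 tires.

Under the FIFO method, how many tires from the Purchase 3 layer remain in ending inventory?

150

Sale 1 (718) [FIFO — oldest first]: 95 @ $21 + 227 @ $20 + 220 @ $19 + 176 @ $22 = $14,587
Ending inventory: 150 @ $22 = $3,300
Check: goods available $17,887 = COGS $14,587 + ending $3,300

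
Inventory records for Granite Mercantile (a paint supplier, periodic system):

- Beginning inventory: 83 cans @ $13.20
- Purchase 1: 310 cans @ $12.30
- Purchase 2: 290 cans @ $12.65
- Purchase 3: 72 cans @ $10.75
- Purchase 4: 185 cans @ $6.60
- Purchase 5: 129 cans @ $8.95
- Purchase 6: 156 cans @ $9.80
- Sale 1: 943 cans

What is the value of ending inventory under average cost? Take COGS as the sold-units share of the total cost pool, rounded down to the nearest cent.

Ending inventory = $3,051.46

Sale 1, sell 943: 943/1225 × $13,255.45 → $10,203.99
Ending inventory (cost pool remaining) = $3,051.46
Check: goods available $13,255.45 = COGS $10,203.99 + ending $3,051.46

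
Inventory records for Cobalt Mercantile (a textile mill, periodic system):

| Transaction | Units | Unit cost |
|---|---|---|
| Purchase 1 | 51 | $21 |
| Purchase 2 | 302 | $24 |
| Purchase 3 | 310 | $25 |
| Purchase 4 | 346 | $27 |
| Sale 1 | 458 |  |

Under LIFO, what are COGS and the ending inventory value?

Sale 1 (458) [LIFO — newest first]: 346 @ $27 + 112 @ $25 = $12,142
Ending inventory: 51 @ $21 + 302 @ $24 + 198 @ $25 = $13,269

COGS = $12,142; ending inventory = $13,269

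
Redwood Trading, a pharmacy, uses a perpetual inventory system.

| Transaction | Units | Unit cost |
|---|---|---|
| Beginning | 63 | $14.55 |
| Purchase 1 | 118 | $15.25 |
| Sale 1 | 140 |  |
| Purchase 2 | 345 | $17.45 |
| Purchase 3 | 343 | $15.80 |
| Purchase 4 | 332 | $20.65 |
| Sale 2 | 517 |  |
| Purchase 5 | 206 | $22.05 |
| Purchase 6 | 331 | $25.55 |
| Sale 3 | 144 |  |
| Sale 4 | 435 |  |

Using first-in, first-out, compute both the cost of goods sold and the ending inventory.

Sale 1 (140) [FIFO — oldest first]: 63 @ $14.55 + 77 @ $15.25 = $2,090.90
Sale 2 (517) [FIFO — oldest first]: 41 @ $15.25 + 345 @ $17.45 + 131 @ $15.80 = $8,715.30
Sale 3 (144) [FIFO — oldest first]: 144 @ $15.80 = $2,275.20
Sale 4 (435) [FIFO — oldest first]: 68 @ $15.80 + 332 @ $20.65 + 35 @ $22.05 = $8,701.95
Total COGS = $2,090.90 + $8,715.30 + $2,275.20 + $8,701.95 = $21,783.35
Ending inventory: 171 @ $22.05 + 331 @ $25.55 = $12,227.60
Check: goods available $34,010.95 = COGS $21,783.35 + ending $12,227.60

COGS = $21,783.35; ending inventory = $12,227.60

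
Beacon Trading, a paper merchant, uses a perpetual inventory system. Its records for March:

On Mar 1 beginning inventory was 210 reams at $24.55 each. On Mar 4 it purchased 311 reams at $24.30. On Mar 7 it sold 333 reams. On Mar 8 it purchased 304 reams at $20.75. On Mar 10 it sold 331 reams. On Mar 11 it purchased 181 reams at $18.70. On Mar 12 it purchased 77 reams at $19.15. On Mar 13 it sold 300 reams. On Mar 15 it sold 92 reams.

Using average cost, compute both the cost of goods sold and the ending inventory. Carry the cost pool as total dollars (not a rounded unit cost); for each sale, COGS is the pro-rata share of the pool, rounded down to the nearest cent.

COGS = $23,337.17; ending inventory = $542.88

After Mar 1: 210 on hand, pool $5,155.50 (≈ $24.5500 each)
After Mar 4: 521 on hand, pool $12,712.80 (≈ $24.4008 each)
Mar 7, sell 333: 333/521 × $12,712.80 → $8,125.45
After Mar 8: 492 on hand, pool $10,895.35 (≈ $22.1450 each)
Mar 10, sell 331: 331/492 × $10,895.35 → $7,330.00
After Mar 11: 342 on hand, pool $6,950.05 (≈ $20.3218 each)
After Mar 12: 419 on hand, pool $8,424.60 (≈ $20.1064 each)
Mar 13, sell 300: 300/419 × $8,424.60 → $6,031.93
Mar 15, sell 92: 92/119 × $2,392.67 → $1,849.79
Total COGS = $8,125.45 + $7,330.00 + $6,031.93 + $1,849.79 = $23,337.17
Ending inventory (cost pool remaining) = $542.88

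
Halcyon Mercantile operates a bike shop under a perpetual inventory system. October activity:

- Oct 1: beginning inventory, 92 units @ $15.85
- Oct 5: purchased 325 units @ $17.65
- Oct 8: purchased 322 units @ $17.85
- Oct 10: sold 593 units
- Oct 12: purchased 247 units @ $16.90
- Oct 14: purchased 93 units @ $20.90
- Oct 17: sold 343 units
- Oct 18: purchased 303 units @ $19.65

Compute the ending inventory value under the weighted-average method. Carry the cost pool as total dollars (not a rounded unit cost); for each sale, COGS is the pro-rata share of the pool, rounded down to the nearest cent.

After Oct 1: 92 on hand, pool $1,458.20 (≈ $15.8500 each)
After Oct 5: 417 on hand, pool $7,194.45 (≈ $17.2529 each)
After Oct 8: 739 on hand, pool $12,942.15 (≈ $17.5131 each)
Oct 10, sell 593: 593/739 × $12,942.15 → $10,385.24
After Oct 12: 393 on hand, pool $6,731.21 (≈ $17.1278 each)
After Oct 14: 486 on hand, pool $8,674.91 (≈ $17.8496 each)
Oct 17, sell 343: 343/486 × $8,674.91 → $6,122.41
After Oct 18: 446 on hand, pool $8,506.45 (≈ $19.0728 each)
Total COGS = $10,385.24 + $6,122.41 = $16,507.65
Ending inventory (cost pool remaining) = $8,506.45

Ending inventory = $8,506.45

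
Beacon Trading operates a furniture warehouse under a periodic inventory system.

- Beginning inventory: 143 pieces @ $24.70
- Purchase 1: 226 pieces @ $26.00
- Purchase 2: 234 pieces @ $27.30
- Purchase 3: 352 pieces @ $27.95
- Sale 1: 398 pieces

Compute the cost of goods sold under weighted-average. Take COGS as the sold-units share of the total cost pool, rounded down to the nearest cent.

COGS = $10,683.36

Sale 1, sell 398: 398/955 × $25,634.70 → $10,683.36
Ending inventory (cost pool remaining) = $14,951.34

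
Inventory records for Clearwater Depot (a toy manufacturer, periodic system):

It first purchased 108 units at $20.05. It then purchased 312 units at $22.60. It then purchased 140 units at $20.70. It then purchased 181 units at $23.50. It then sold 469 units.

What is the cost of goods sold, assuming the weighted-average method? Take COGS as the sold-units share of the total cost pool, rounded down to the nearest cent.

COGS = $10,359.83

Sale 1, sell 469: 469/741 × $16,368.10 → $10,359.83
Ending inventory (cost pool remaining) = $6,008.27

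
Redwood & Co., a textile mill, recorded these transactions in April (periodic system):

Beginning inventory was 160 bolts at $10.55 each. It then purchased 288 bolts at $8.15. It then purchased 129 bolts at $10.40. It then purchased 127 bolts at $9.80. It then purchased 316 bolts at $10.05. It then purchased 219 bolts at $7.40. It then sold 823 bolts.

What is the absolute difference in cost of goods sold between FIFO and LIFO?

$173.95

FIFO COGS: 160 @ $10.55 + 288 @ $8.15 + 129 @ $10.40 + 127 @ $9.80 + 119 @ $10.05 = $7,817.35
LIFO COGS: 219 @ $7.40 + 316 @ $10.05 + 127 @ $9.80 + 129 @ $10.40 + 32 @ $8.15 = $7,643.40
Difference = |$7,817.35 − $7,643.40| = $173.95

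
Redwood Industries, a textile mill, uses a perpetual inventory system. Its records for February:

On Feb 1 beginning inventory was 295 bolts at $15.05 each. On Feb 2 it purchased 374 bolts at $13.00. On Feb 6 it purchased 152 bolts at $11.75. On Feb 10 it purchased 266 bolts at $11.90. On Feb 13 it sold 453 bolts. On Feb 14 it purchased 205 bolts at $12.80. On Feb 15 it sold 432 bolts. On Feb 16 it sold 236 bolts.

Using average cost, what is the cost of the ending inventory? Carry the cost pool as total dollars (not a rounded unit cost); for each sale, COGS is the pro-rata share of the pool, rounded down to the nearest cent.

Ending inventory = $2,229.17

After Feb 1: 295 on hand, pool $4,439.75 (≈ $15.0500 each)
After Feb 2: 669 on hand, pool $9,301.75 (≈ $13.9040 each)
After Feb 6: 821 on hand, pool $11,087.75 (≈ $13.5052 each)
After Feb 10: 1087 on hand, pool $14,253.15 (≈ $13.1124 each)
Feb 13, sell 453: 453/1087 × $14,253.15 → $5,939.90
After Feb 14: 839 on hand, pool $10,937.25 (≈ $13.0361 each)
Feb 15, sell 432: 432/839 × $10,937.25 → $5,631.57
Feb 16, sell 236: 236/407 × $5,305.68 → $3,076.51
Total COGS = $5,939.90 + $5,631.57 + $3,076.51 = $14,647.98
Ending inventory (cost pool remaining) = $2,229.17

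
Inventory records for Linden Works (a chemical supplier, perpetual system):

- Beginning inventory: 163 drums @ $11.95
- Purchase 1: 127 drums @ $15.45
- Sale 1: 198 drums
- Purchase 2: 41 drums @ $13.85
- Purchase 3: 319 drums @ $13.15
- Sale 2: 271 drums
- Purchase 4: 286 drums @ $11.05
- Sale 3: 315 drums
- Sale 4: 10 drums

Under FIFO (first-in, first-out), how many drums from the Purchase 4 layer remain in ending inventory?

142

Sale 1 (198) [FIFO — oldest first]: 163 @ $11.95 + 35 @ $15.45 = $2,488.60
Sale 2 (271) [FIFO — oldest first]: 92 @ $15.45 + 41 @ $13.85 + 138 @ $13.15 = $3,803.95
Sale 3 (315) [FIFO — oldest first]: 181 @ $13.15 + 134 @ $11.05 = $3,860.85
Sale 4 (10) [FIFO — oldest first]: 10 @ $11.05 = $110.50
Total COGS = $2,488.60 + $3,803.95 + $3,860.85 + $110.50 = $10,263.90
Ending inventory: 142 @ $11.05 = $1,569.10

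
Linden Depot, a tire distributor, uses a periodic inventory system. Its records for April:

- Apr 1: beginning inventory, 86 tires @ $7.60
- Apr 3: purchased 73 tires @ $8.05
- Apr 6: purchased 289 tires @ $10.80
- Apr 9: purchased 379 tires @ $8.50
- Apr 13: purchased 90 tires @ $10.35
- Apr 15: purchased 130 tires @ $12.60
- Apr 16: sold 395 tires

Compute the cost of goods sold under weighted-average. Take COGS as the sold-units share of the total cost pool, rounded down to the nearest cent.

COGS = $3,830.57

Apr 16, sell 395: 395/1047 × $10,153.45 → $3,830.57
Ending inventory (cost pool remaining) = $6,322.88
Check: goods available $10,153.45 = COGS $3,830.57 + ending $6,322.88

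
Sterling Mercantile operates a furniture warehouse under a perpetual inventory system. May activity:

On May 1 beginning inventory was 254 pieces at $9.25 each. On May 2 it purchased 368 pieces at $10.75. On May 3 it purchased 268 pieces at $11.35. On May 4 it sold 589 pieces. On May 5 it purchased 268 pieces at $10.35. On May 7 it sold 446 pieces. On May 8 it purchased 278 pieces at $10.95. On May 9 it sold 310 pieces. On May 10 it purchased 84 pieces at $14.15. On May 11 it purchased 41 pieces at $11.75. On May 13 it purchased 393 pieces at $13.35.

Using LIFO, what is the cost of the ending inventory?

May 4, 589 sold [LIFO — newest first]: 268 @ $11.35 + 321 @ $10.75 = $6,492.55
May 7, 446 sold [LIFO — newest first]: 268 @ $10.35 + 47 @ $10.75 + 131 @ $9.25 = $4,490.80
May 9, 310 sold [LIFO — newest first]: 278 @ $10.95 + 32 @ $9.25 = $3,340.10
Total COGS = $6,492.55 + $4,490.80 + $3,340.10 = $14,323.45
Ending inventory: 91 @ $9.25 + 84 @ $14.15 + 41 @ $11.75 + 393 @ $13.35 = $7,758.65

Ending inventory = $7,758.65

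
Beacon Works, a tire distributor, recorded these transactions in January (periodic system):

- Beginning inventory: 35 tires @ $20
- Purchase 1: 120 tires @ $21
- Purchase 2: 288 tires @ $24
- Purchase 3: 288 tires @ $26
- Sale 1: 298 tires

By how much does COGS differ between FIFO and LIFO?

$1,076

FIFO COGS: 35 @ $20 + 120 @ $21 + 143 @ $24 = $6,652
LIFO COGS: 288 @ $26 + 10 @ $24 = $7,728
Difference = |$6,652 − $7,728| = $1,076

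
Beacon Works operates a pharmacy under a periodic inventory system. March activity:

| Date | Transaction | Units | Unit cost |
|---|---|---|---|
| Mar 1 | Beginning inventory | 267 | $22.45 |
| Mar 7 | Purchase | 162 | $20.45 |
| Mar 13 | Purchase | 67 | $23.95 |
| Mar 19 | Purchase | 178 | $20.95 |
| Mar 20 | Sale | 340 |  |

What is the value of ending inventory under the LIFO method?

Ending inventory = $7,364.30

Mar 20, 340 sold [LIFO — newest first]: 178 @ $20.95 + 67 @ $23.95 + 95 @ $20.45 = $7,276.50
Ending inventory: 267 @ $22.45 + 67 @ $20.45 = $7,364.30
Check: goods available $14,640.80 = COGS $7,276.50 + ending $7,364.30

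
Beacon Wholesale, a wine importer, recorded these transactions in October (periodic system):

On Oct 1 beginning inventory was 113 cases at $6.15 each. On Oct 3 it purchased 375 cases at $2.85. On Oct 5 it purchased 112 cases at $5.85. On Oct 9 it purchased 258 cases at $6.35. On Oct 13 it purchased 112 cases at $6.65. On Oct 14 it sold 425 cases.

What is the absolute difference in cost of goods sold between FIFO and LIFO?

$1,120.70

FIFO COGS: 113 @ $6.15 + 312 @ $2.85 = $1,584.15
LIFO COGS: 112 @ $6.65 + 258 @ $6.35 + 55 @ $5.85 = $2,704.85
Difference = |$1,584.15 − $2,704.85| = $1,120.70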